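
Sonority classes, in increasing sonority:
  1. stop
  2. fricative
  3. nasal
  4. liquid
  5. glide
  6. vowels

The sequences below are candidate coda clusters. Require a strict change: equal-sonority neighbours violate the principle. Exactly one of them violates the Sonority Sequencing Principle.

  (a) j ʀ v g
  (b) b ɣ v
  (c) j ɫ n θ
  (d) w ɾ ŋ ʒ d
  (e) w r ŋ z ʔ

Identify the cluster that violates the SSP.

(a) 5-4-2-1 → obeys
(b) 1-2-2 → violates
(c) 5-4-3-2 → obeys
(d) 5-4-3-2-1 → obeys
(e) 5-4-3-2-1 → obeys

b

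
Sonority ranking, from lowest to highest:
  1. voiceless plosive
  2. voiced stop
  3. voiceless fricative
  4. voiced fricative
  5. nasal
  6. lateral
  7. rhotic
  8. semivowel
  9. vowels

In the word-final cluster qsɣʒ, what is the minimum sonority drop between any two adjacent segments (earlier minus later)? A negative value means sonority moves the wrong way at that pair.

/q/ — voiceless plosive, sonority 1.
/s/ — voiceless fricative, sonority 3.
/ɣ/ — voiced fricative, sonority 4.
/ʒ/ — voiced fricative, sonority 4.
/q/→/s/: change -2.
/s/→/ɣ/: change -1.
/ɣ/→/ʒ/: change +0.
Minimum = -2.

-2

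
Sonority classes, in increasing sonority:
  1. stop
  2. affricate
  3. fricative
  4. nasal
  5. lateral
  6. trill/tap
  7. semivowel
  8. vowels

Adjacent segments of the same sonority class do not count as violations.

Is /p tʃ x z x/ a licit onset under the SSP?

/p/: stop = 1.
/tʃ/: affricate = 2.
/x/: fricative = 3.
/z/: fricative = 3.
/x/: fricative = 3.
The profile 1-2-3-3-3 is non-decreasing (plateaus allowed), so the onset satisfies the SSP.

yes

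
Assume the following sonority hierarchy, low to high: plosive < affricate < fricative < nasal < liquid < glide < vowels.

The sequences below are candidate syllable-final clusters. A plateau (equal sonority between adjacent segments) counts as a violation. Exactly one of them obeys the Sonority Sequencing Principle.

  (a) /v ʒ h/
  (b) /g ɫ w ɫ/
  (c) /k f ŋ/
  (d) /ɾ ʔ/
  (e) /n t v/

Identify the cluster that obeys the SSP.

d

(a) sonority 3-3-3: ill-formed.
(b) sonority 1-5-6-5: ill-formed.
(c) sonority 1-3-4: ill-formed.
(d) sonority 5-1: well-formed.
(e) sonority 4-1-3: ill-formed.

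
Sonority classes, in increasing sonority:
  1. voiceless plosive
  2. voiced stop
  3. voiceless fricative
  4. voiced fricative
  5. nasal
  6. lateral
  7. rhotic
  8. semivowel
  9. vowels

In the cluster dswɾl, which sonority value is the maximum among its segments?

8

/d/: voiced stop = 2.
/s/: voiceless fricative = 3.
/w/: semivowel = 8.
/ɾ/: rhotic = 7.
/l/: lateral = 6.
The maximum is 8.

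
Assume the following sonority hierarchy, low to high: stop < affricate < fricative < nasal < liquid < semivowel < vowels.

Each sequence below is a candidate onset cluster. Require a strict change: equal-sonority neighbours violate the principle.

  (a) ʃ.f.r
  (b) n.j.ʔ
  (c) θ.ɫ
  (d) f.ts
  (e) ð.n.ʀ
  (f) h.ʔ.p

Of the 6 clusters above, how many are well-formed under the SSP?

2

(a) sonority 3-3-5: ill-formed.
(b) sonority 4-6-1: ill-formed.
(c) sonority 3-5: well-formed.
(d) sonority 3-2: ill-formed.
(e) sonority 3-4-5: well-formed.
(f) sonority 3-1-1: ill-formed.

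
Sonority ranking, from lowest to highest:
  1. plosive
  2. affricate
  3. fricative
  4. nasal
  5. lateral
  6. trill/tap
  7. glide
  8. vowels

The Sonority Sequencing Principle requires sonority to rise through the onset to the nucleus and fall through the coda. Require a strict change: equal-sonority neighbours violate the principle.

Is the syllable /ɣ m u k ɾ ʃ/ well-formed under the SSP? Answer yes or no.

no

Onset: /ɣ/ is a fricative (sonority 3), /m/ is a nasal (sonority 4); then the nucleus /u/ (sonority 8).
Onset profile 3-4-8 — rises to the nucleus.
Coda: /k/ is a plosive (sonority 1), /ɾ/ is a trill/tap (sonority 6), /ʃ/ is a fricative (sonority 3).
Coda profile 8-1-6-3 — does not strictly fall throughout.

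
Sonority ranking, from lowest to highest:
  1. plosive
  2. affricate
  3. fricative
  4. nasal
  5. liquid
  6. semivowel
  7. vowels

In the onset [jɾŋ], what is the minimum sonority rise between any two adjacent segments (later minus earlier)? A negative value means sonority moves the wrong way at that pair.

-1

/j/ — semivowel, sonority 6.
/ɾ/ — liquid, sonority 5.
/ŋ/ — nasal, sonority 4.
/j/→/ɾ/: change -1.
/ɾ/→/ŋ/: change -1.
Minimum = -1.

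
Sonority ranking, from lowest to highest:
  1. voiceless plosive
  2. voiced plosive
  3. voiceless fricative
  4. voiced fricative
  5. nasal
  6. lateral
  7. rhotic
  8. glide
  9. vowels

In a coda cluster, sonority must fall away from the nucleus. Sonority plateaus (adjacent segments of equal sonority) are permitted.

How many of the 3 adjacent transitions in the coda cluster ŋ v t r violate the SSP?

/ŋ/ — nasal, sonority 5.
/v/ — voiced fricative, sonority 4.
/t/ — voiceless plosive, sonority 1.
/r/ — rhotic, sonority 7.
/ŋ/→/v/: 5→4 (falls) — ok.
/v/→/t/: 4→1 (falls) — ok.
/t/→/r/: 1→7 (does not fall) — violation.

1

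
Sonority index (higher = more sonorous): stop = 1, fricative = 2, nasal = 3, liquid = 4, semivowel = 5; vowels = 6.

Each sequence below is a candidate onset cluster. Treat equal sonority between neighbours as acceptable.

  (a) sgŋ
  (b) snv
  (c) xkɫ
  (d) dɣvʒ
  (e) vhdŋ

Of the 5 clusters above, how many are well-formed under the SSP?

1

(a) sgŋ: profile 2-1-3 — violates.
(b) snv: profile 2-3-2 — violates.
(c) xkɫ: profile 2-1-4 — violates.
(d) dɣvʒ: profile 1-2-2-2 — obeys.
(e) vhdŋ: profile 2-2-1-3 — violates.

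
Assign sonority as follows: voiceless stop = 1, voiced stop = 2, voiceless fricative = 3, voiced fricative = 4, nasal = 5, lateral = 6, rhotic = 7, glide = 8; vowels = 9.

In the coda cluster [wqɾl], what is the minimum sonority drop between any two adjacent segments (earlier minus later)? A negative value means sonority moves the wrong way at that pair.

-6

/w/ — glide, sonority 8.
/q/ — voiceless stop, sonority 1.
/ɾ/ — rhotic, sonority 7.
/l/ — lateral, sonority 6.
/w/→/q/: change +7.
/q/→/ɾ/: change -6.
/ɾ/→/l/: change +1.
Minimum = -6.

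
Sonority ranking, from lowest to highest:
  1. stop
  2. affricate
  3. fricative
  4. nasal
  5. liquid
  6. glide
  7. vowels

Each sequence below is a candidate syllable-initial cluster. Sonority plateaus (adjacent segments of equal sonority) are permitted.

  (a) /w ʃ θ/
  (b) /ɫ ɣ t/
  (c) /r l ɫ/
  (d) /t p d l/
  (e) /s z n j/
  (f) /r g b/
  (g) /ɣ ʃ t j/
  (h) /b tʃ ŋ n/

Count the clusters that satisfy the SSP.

(a) sonority 6-3-3: ill-formed.
(b) sonority 5-3-1: ill-formed.
(c) sonority 5-5-5: well-formed.
(d) sonority 1-1-1-5: well-formed.
(e) sonority 3-3-4-6: well-formed.
(f) sonority 5-1-1: ill-formed.
(g) sonority 3-3-1-6: ill-formed.
(h) sonority 1-2-4-4: well-formed.

4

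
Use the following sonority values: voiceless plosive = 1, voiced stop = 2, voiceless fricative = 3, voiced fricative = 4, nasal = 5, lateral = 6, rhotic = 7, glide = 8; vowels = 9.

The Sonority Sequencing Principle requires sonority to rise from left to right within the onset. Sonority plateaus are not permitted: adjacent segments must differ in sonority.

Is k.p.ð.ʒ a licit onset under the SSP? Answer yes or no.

no

/k/ is a voiceless plosive (sonority 1).
/p/ is a voiceless plosive (sonority 1).
/ð/ is a voiced fricative (sonority 4).
/ʒ/ is a voiced fricative (sonority 4).
The profile is 1-1-4-4. Between /k/ (1) and /p/ (1) sonority does not rise, so the cluster violates the SSP.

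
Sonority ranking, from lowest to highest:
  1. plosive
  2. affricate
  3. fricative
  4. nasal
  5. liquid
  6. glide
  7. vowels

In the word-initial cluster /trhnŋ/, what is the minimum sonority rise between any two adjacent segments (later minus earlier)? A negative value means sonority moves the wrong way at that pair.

/t/ is a plosive (sonority 1).
/r/ is a liquid (sonority 5).
/h/ is a fricative (sonority 3).
/n/ is a nasal (sonority 4).
/ŋ/ is a nasal (sonority 4).
/t/→/r/: change +4.
/r/→/h/: change -2.
/h/→/n/: change +1.
/n/→/ŋ/: change +0.
Minimum = -2.

-2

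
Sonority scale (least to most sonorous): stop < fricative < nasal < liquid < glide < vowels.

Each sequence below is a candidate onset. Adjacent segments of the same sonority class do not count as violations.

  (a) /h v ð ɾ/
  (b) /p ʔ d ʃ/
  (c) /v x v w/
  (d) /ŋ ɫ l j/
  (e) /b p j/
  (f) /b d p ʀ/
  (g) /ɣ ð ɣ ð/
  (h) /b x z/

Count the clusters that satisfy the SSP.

8

(a) 2-2-2-4 → obeys
(b) 1-1-1-2 → obeys
(c) 2-2-2-5 → obeys
(d) 3-4-4-5 → obeys
(e) 1-1-5 → obeys
(f) 1-1-1-4 → obeys
(g) 2-2-2-2 → obeys
(h) 1-2-2 → obeys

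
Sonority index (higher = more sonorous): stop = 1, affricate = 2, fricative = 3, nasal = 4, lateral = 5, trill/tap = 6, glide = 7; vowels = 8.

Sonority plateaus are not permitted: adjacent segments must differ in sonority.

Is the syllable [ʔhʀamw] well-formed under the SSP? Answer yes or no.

Onset: /ʔ/ is a stop (sonority 1), /h/ is a fricative (sonority 3), /ʀ/ is a trill/tap (sonority 6); then the nucleus /a/ (sonority 8).
Onset profile 1-3-6-8 — rises to the nucleus.
Coda: /m/ is a nasal (sonority 4), /w/ is a glide (sonority 7).
Coda profile 8-4-7 — does not strictly fall throughout.

no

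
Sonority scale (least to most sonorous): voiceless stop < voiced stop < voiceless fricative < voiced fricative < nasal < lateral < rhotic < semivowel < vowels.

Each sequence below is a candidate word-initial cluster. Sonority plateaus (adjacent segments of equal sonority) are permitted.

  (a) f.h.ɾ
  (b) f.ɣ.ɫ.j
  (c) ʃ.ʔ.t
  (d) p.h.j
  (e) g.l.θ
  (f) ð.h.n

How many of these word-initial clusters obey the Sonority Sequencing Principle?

3

(a) sonority 3-3-7: well-formed.
(b) sonority 3-4-6-8: well-formed.
(c) sonority 3-1-1: ill-formed.
(d) sonority 1-3-8: well-formed.
(e) sonority 2-6-3: ill-formed.
(f) sonority 4-3-5: ill-formed.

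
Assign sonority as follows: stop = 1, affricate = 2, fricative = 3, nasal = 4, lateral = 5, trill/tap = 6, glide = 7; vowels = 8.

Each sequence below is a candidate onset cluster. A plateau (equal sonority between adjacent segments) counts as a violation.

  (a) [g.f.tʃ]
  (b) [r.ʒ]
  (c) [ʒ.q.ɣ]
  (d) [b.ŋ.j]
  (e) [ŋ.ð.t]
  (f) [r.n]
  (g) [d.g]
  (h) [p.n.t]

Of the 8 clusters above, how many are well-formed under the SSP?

1

(a) 1-3-2 → violates
(b) 6-3 → violates
(c) 3-1-3 → violates
(d) 1-4-7 → obeys
(e) 4-3-1 → violates
(f) 6-4 → violates
(g) 1-1 → violates
(h) 1-4-1 → violates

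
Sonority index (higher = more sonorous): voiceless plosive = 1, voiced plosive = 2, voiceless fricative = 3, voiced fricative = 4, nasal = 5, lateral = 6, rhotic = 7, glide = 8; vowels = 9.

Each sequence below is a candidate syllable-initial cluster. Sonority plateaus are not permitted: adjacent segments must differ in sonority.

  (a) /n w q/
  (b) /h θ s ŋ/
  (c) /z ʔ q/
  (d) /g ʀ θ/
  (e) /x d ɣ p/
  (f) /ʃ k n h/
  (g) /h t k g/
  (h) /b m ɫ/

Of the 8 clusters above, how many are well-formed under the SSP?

(a) sonority 5-8-1: ill-formed.
(b) sonority 3-3-3-5: ill-formed.
(c) sonority 4-1-1: ill-formed.
(d) sonority 2-7-3: ill-formed.
(e) sonority 3-2-4-1: ill-formed.
(f) sonority 3-1-5-3: ill-formed.
(g) sonority 3-1-1-2: ill-formed.
(h) sonority 2-5-6: well-formed.

1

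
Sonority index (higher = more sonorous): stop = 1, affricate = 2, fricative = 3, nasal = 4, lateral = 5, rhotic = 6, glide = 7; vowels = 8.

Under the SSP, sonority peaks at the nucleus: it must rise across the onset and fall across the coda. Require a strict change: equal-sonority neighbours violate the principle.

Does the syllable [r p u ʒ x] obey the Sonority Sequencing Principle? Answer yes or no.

Onset: /r/ is a rhotic (sonority 6), /p/ is a stop (sonority 1); then the nucleus /u/ (sonority 8).
Onset profile 6-1-8 — does not strictly rise throughout.
Coda: /ʒ/ is a fricative (sonority 3), /x/ is a fricative (sonority 3).
Coda profile 8-3-3 — does not strictly fall throughout.

no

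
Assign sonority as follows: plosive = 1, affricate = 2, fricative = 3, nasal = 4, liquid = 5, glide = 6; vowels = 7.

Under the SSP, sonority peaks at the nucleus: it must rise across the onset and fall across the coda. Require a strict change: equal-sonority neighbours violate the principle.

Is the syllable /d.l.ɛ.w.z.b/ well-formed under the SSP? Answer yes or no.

yes

Onset: /d/ is a plosive (sonority 1), /l/ is a liquid (sonority 5); then the nucleus /ɛ/ (sonority 7).
Onset profile 1-5-7 — rises to the nucleus.
Coda: /w/ is a glide (sonority 6), /z/ is a fricative (sonority 3), /b/ is a plosive (sonority 1).
Coda profile 7-6-3-1 — falls from the nucleus.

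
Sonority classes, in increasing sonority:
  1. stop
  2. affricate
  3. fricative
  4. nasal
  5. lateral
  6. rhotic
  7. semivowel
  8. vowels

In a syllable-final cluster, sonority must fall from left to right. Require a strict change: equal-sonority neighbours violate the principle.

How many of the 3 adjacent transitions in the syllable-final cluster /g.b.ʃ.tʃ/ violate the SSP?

/g/ — stop, sonority 1.
/b/ — stop, sonority 1.
/ʃ/ — fricative, sonority 3.
/tʃ/ — affricate, sonority 2.
/g/→/b/: 1→1 (plateau) — violation.
/b/→/ʃ/: 1→3 (does not fall) — violation.
/ʃ/→/tʃ/: 3→2 (falls) — ok.

2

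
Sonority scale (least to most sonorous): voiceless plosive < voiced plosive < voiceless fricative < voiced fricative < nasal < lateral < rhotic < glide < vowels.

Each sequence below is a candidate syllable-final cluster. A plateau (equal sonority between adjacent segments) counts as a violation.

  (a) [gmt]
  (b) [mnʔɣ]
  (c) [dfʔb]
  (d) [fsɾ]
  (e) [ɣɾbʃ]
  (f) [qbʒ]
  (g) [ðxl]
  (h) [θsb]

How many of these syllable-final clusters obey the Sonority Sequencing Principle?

(a) 2-5-1 → violates
(b) 5-5-1-4 → violates
(c) 2-3-1-2 → violates
(d) 3-3-7 → violates
(e) 4-7-2-3 → violates
(f) 1-2-4 → violates
(g) 4-3-6 → violates
(h) 3-3-2 → violates

0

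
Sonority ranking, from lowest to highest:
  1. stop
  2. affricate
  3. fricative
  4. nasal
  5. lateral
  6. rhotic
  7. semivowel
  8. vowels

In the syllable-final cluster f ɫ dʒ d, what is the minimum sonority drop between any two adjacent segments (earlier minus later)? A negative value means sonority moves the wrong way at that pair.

-2

/f/ is a fricative (sonority 3).
/ɫ/ is a lateral (sonority 5).
/dʒ/ is an affricate (sonority 2).
/d/ is a stop (sonority 1).
/f/→/ɫ/: change -2.
/ɫ/→/dʒ/: change +3.
/dʒ/→/d/: change +1.
Minimum = -2.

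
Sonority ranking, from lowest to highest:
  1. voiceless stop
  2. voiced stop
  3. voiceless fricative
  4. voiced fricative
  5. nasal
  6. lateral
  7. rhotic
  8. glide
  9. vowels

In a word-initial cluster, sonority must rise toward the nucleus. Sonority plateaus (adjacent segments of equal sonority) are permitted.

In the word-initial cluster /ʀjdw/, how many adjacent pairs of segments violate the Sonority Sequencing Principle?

1

/ʀ/ is a rhotic (sonority 7).
/j/ is a glide (sonority 8).
/d/ is a voiced stop (sonority 2).
/w/ is a glide (sonority 8).
/ʀ/→/j/: 7→8 (rises) — ok.
/j/→/d/: 8→2 (does not rise) — violation.
/d/→/w/: 2→8 (rises) — ok.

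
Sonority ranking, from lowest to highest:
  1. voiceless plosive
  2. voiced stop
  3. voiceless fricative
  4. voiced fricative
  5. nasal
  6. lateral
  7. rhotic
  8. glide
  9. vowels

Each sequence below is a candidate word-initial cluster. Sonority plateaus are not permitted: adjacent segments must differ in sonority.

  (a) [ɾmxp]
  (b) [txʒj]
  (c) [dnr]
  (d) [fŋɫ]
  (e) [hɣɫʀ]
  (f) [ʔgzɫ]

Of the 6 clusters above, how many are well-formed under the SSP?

(a) sonority 7-5-3-1: ill-formed.
(b) sonority 1-3-4-8: well-formed.
(c) sonority 2-5-7: well-formed.
(d) sonority 3-5-6: well-formed.
(e) sonority 3-4-6-7: well-formed.
(f) sonority 1-2-4-6: well-formed.

5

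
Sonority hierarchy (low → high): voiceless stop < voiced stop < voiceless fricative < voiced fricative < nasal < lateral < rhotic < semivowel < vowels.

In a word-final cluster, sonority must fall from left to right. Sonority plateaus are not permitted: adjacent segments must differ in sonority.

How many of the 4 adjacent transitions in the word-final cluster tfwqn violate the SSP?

3

/t/: voiceless stop = 1.
/f/: voiceless fricative = 3.
/w/: semivowel = 8.
/q/: voiceless stop = 1.
/n/: nasal = 5.
/t/→/f/: 1→3 (does not fall) — violation.
/f/→/w/: 3→8 (does not fall) — violation.
/w/→/q/: 8→1 (falls) — ok.
/q/→/n/: 1→5 (does not fall) — violation.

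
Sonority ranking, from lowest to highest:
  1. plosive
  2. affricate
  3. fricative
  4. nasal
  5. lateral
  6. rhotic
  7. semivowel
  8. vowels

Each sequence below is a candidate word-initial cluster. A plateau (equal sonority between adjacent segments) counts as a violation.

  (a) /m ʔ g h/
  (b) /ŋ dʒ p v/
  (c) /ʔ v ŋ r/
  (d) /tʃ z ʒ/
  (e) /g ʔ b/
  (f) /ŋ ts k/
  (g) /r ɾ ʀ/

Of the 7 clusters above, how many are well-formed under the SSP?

(a) 4-1-1-3 → violates
(b) 4-2-1-3 → violates
(c) 1-3-4-6 → obeys
(d) 2-3-3 → violates
(e) 1-1-1 → violates
(f) 4-2-1 → violates
(g) 6-6-6 → violates

1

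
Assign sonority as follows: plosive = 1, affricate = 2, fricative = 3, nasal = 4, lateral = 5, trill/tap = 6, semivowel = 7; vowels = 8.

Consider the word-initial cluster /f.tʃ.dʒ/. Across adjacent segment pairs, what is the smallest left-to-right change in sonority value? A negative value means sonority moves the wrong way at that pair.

/f/: fricative = 3.
/tʃ/: affricate = 2.
/dʒ/: affricate = 2.
/f/→/tʃ/: change -1.
/tʃ/→/dʒ/: change +0.
Minimum = -1.

-1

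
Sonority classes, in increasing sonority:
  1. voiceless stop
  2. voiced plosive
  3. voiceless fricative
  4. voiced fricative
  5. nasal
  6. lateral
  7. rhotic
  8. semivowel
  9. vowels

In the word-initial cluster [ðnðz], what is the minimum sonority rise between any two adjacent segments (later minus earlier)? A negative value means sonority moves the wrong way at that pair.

/ð/ — voiced fricative, sonority 4.
/n/ — nasal, sonority 5.
/ð/ — voiced fricative, sonority 4.
/z/ — voiced fricative, sonority 4.
/ð/→/n/: change +1.
/n/→/ð/: change -1.
/ð/→/z/: change +0.
Minimum = -1.

-1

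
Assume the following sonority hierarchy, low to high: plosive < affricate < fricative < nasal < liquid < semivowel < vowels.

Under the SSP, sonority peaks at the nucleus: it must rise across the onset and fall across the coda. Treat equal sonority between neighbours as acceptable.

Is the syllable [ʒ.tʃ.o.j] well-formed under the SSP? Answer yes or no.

no

Onset: /ʒ/ is a fricative (sonority 3), /tʃ/ is an affricate (sonority 2); then the nucleus /o/ (sonority 7).
Onset profile 3-2-7 — does not rise throughout.
Coda: /j/ is a semivowel (sonority 6).
Coda profile 7-6 — falls from the nucleus.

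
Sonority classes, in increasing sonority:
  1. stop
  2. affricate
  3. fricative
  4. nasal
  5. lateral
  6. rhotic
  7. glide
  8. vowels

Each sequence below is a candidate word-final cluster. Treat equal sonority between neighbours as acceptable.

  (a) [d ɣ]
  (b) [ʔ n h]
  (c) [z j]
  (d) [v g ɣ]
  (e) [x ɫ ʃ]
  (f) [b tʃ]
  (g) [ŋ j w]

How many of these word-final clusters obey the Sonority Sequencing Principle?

0

(a) 1-3 → violates
(b) 1-4-3 → violates
(c) 3-7 → violates
(d) 3-1-3 → violates
(e) 3-5-3 → violates
(f) 1-2 → violates
(g) 4-7-7 → violates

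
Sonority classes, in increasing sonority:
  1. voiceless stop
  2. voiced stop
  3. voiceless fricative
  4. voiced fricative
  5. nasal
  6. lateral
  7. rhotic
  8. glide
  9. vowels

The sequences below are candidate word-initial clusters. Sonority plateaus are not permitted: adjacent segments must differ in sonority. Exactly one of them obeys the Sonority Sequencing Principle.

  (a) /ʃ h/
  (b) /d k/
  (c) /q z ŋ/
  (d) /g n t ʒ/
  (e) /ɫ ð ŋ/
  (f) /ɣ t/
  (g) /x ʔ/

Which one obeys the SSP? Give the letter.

c

(a) /ʃ h/: profile 3-3 — violates.
(b) /d k/: profile 2-1 — violates.
(c) /q z ŋ/: profile 1-4-5 — obeys.
(d) /g n t ʒ/: profile 2-5-1-4 — violates.
(e) /ɫ ð ŋ/: profile 6-4-5 — violates.
(f) /ɣ t/: profile 4-1 — violates.
(g) /x ʔ/: profile 3-1 — violates.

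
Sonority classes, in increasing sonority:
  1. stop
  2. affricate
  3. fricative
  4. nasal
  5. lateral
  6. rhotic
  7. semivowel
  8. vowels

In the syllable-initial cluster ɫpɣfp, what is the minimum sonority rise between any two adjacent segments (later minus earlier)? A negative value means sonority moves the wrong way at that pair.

/ɫ/ is a lateral (sonority 5).
/p/ is a stop (sonority 1).
/ɣ/ is a fricative (sonority 3).
/f/ is a fricative (sonority 3).
/p/ is a stop (sonority 1).
/ɫ/→/p/: change -4.
/p/→/ɣ/: change +2.
/ɣ/→/f/: change +0.
/f/→/p/: change -2.
Minimum = -4.

-4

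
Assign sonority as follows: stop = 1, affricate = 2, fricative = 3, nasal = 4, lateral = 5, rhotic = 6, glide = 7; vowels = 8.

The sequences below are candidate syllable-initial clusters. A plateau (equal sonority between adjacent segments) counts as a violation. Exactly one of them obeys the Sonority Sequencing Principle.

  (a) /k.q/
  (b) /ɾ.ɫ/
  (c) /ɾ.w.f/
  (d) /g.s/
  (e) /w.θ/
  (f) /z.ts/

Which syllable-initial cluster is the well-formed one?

d

(a) /k.q/: profile 1-1 — violates.
(b) /ɾ.ɫ/: profile 6-5 — violates.
(c) /ɾ.w.f/: profile 6-7-3 — violates.
(d) /g.s/: profile 1-3 — obeys.
(e) /w.θ/: profile 7-3 — violates.
(f) /z.ts/: profile 3-2 — violates.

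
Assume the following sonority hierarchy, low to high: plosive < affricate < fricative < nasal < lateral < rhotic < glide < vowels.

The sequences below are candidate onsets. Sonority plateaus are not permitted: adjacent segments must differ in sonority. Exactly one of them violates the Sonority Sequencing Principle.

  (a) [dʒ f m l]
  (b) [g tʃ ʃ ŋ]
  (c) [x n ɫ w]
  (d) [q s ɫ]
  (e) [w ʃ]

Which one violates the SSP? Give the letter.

e

(a) 2-3-4-5 → obeys
(b) 1-2-3-4 → obeys
(c) 3-4-5-7 → obeys
(d) 1-3-5 → obeys
(e) 7-3 → violates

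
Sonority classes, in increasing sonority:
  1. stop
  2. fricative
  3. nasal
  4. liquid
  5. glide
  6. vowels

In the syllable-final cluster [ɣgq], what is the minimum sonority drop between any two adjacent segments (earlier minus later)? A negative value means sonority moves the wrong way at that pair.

/ɣ/: fricative = 2.
/g/: stop = 1.
/q/: stop = 1.
/ɣ/→/g/: change +1.
/g/→/q/: change +0.
Minimum = 0.

0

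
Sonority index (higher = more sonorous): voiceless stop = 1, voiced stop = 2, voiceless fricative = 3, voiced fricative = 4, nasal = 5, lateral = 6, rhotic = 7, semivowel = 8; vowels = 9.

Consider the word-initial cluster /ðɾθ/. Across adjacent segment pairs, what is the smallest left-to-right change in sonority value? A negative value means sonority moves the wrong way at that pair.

-4

/ð/ — voiced fricative, sonority 4.
/ɾ/ — rhotic, sonority 7.
/θ/ — voiceless fricative, sonority 3.
/ð/→/ɾ/: change +3.
/ɾ/→/θ/: change -4.
Minimum = -4.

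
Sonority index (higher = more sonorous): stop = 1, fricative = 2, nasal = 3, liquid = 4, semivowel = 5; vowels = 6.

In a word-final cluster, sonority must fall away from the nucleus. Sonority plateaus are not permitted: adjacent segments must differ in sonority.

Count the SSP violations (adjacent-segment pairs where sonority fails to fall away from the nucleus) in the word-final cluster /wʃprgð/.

/w/ — semivowel, sonority 5.
/ʃ/ — fricative, sonority 2.
/p/ — stop, sonority 1.
/r/ — liquid, sonority 4.
/g/ — stop, sonority 1.
/ð/ — fricative, sonority 2.
/w/→/ʃ/: 5→2 (falls) — ok.
/ʃ/→/p/: 2→1 (falls) — ok.
/p/→/r/: 1→4 (does not fall) — violation.
/r/→/g/: 4→1 (falls) — ok.
/g/→/ð/: 1→2 (does not fall) — violation.

2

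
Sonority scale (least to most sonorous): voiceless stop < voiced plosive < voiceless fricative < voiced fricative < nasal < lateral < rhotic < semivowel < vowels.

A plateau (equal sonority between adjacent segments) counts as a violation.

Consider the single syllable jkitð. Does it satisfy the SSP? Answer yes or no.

no

Onset: /j/ is a semivowel (sonority 8), /k/ is a voiceless stop (sonority 1); then the nucleus /i/ (sonority 9).
Onset profile 8-1-9 — does not strictly rise throughout.
Coda: /t/ is a voiceless stop (sonority 1), /ð/ is a voiced fricative (sonority 4).
Coda profile 9-1-4 — does not strictly fall throughout.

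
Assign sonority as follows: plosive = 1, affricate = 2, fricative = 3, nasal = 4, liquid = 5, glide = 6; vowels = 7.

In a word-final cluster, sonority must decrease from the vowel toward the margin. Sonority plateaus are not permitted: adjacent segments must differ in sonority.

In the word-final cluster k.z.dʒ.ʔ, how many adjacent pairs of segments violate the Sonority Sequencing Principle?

/k/ is a plosive (sonority 1).
/z/ is a fricative (sonority 3).
/dʒ/ is an affricate (sonority 2).
/ʔ/ is a plosive (sonority 1).
/k/→/z/: 1→3 (does not fall) — violation.
/z/→/dʒ/: 3→2 (falls) — ok.
/dʒ/→/ʔ/: 2→1 (falls) — ok.

1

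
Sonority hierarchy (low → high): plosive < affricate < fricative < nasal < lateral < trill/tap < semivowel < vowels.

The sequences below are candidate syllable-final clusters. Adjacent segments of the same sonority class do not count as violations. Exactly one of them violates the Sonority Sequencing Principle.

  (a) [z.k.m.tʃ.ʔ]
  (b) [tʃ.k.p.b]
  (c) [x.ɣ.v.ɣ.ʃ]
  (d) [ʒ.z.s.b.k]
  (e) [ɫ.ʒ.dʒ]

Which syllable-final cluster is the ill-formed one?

(a) [z.k.m.tʃ.ʔ]: profile 3-1-4-2-1 — violates.
(b) [tʃ.k.p.b]: profile 2-1-1-1 — obeys.
(c) [x.ɣ.v.ɣ.ʃ]: profile 3-3-3-3-3 — obeys.
(d) [ʒ.z.s.b.k]: profile 3-3-3-1-1 — obeys.
(e) [ɫ.ʒ.dʒ]: profile 5-3-2 — obeys.

a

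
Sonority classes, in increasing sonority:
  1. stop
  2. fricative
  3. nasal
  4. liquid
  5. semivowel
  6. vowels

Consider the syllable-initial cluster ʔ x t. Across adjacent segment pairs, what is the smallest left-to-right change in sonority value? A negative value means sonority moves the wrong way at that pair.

/ʔ/: stop = 1.
/x/: fricative = 2.
/t/: stop = 1.
/ʔ/→/x/: change +1.
/x/→/t/: change -1.
Minimum = -1.

-1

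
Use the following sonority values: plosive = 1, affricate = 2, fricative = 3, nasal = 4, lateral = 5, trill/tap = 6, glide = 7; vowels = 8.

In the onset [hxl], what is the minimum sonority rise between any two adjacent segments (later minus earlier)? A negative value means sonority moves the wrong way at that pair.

0

/h/: fricative = 3.
/x/: fricative = 3.
/l/: lateral = 5.
/h/→/x/: change +0.
/x/→/l/: change +2.
Minimum = 0.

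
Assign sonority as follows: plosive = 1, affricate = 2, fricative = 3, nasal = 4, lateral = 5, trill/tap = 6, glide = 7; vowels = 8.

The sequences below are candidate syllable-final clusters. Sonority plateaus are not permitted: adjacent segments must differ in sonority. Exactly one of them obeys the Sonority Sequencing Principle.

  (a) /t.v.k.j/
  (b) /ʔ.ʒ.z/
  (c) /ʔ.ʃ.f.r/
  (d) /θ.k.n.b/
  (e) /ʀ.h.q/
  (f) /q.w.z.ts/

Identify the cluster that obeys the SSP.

e

(a) /t.v.k.j/: profile 1-3-1-7 — violates.
(b) /ʔ.ʒ.z/: profile 1-3-3 — violates.
(c) /ʔ.ʃ.f.r/: profile 1-3-3-6 — violates.
(d) /θ.k.n.b/: profile 3-1-4-1 — violates.
(e) /ʀ.h.q/: profile 6-3-1 — obeys.
(f) /q.w.z.ts/: profile 1-7-3-2 — violates.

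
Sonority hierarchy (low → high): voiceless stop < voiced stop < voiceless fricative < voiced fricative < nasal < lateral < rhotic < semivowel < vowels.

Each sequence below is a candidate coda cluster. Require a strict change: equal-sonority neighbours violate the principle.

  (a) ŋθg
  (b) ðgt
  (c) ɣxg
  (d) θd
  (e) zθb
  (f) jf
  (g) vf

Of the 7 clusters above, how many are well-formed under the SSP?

7

(a) ŋθg: profile 5-3-2 — obeys.
(b) ðgt: profile 4-2-1 — obeys.
(c) ɣxg: profile 4-3-2 — obeys.
(d) θd: profile 3-2 — obeys.
(e) zθb: profile 4-3-2 — obeys.
(f) jf: profile 8-3 — obeys.
(g) vf: profile 4-3 — obeys.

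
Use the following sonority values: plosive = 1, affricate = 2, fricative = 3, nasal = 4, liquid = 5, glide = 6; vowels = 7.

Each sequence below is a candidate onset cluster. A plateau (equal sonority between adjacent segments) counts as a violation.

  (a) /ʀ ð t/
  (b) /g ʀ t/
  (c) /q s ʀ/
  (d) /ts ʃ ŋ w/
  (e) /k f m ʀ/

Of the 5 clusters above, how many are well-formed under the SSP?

(a) 5-3-1 → violates
(b) 1-5-1 → violates
(c) 1-3-5 → obeys
(d) 2-3-4-6 → obeys
(e) 1-3-4-5 → obeys

3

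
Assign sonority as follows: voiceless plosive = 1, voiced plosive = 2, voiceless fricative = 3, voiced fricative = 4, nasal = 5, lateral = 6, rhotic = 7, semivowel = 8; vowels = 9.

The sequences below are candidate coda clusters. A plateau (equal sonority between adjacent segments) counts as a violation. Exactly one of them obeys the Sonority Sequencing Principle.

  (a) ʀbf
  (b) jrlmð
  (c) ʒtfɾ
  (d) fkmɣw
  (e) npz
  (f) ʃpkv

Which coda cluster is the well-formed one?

b

(a) 7-2-3 → violates
(b) 8-7-6-5-4 → obeys
(c) 4-1-3-7 → violates
(d) 3-1-5-4-8 → violates
(e) 5-1-4 → violates
(f) 3-1-1-4 → violates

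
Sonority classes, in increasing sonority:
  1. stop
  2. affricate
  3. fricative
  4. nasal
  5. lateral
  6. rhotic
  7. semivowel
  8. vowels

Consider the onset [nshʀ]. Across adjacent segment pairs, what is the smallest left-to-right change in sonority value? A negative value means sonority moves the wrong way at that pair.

/n/ — nasal, sonority 4.
/s/ — fricative, sonority 3.
/h/ — fricative, sonority 3.
/ʀ/ — rhotic, sonority 6.
/n/→/s/: change -1.
/s/→/h/: change +0.
/h/→/ʀ/: change +3.
Minimum = -1.

-1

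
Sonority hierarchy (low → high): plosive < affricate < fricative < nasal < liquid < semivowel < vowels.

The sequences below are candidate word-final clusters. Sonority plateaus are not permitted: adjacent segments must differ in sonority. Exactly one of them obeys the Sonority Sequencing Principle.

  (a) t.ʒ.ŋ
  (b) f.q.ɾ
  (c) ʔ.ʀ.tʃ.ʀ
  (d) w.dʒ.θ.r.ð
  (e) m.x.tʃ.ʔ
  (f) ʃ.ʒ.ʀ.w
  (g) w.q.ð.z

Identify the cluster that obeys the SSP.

e

(a) sonority 1-3-4: ill-formed.
(b) sonority 3-1-5: ill-formed.
(c) sonority 1-5-2-5: ill-formed.
(d) sonority 6-2-3-5-3: ill-formed.
(e) sonority 4-3-2-1: well-formed.
(f) sonority 3-3-5-6: ill-formed.
(g) sonority 6-1-3-3: ill-formed.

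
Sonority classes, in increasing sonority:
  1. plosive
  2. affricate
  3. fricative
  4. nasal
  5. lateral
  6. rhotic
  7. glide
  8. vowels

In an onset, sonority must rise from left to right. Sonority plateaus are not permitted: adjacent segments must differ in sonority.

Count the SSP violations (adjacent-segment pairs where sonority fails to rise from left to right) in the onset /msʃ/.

/m/ — nasal, sonority 4.
/s/ — fricative, sonority 3.
/ʃ/ — fricative, sonority 3.
/m/→/s/: 4→3 (does not rise) — violation.
/s/→/ʃ/: 3→3 (plateau) — violation.

2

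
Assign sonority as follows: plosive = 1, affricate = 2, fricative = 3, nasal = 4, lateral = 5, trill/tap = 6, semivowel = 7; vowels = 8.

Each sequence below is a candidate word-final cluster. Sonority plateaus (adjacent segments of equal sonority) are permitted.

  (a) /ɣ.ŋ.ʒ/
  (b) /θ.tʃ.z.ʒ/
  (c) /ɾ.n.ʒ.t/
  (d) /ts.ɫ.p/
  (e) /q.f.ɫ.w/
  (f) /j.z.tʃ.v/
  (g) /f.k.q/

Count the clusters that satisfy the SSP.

(a) 3-4-3 → violates
(b) 3-2-3-3 → violates
(c) 6-4-3-1 → obeys
(d) 2-5-1 → violates
(e) 1-3-5-7 → violates
(f) 7-3-2-3 → violates
(g) 3-1-1 → obeys

2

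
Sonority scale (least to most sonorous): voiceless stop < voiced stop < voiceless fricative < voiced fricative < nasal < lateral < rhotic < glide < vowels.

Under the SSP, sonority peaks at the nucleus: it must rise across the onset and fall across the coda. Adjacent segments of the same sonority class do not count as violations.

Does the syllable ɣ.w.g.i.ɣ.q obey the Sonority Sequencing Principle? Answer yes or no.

no

Onset: /ɣ/ is a voiced fricative (sonority 4), /w/ is a glide (sonority 8), /g/ is a voiced stop (sonority 2); then the nucleus /i/ (sonority 9).
Onset profile 4-8-2-9 — does not rise throughout.
Coda: /ɣ/ is a voiced fricative (sonority 4), /q/ is a voiceless stop (sonority 1).
Coda profile 9-4-1 — falls from the nucleus.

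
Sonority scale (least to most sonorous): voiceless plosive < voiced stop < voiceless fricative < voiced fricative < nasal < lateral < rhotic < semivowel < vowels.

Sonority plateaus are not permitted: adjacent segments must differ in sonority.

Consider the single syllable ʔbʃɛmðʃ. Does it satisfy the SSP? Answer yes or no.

Onset: /ʔ/ is a voiceless plosive (sonority 1), /b/ is a voiced stop (sonority 2), /ʃ/ is a voiceless fricative (sonority 3); then the nucleus /ɛ/ (sonority 9).
Onset profile 1-2-3-9 — rises to the nucleus.
Coda: /m/ is a nasal (sonority 5), /ð/ is a voiced fricative (sonority 4), /ʃ/ is a voiceless fricative (sonority 3).
Coda profile 9-5-4-3 — falls from the nucleus.

yes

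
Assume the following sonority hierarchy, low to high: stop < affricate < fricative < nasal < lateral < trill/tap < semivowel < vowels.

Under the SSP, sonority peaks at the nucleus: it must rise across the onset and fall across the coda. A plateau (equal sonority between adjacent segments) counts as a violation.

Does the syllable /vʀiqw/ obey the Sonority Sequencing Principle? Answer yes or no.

Onset: /v/ is a fricative (sonority 3), /ʀ/ is a trill/tap (sonority 6); then the nucleus /i/ (sonority 8).
Onset profile 3-6-8 — rises to the nucleus.
Coda: /q/ is a stop (sonority 1), /w/ is a semivowel (sonority 7).
Coda profile 8-1-7 — does not strictly fall throughout.

no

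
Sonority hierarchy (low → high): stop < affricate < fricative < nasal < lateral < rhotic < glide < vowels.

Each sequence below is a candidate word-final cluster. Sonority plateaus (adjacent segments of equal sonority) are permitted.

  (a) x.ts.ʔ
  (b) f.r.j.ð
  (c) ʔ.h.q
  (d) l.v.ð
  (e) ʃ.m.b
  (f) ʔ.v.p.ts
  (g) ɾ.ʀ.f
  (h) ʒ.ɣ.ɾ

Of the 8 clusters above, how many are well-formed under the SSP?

3

(a) x.ts.ʔ: profile 3-2-1 — obeys.
(b) f.r.j.ð: profile 3-6-7-3 — violates.
(c) ʔ.h.q: profile 1-3-1 — violates.
(d) l.v.ð: profile 5-3-3 — obeys.
(e) ʃ.m.b: profile 3-4-1 — violates.
(f) ʔ.v.p.ts: profile 1-3-1-2 — violates.
(g) ɾ.ʀ.f: profile 6-6-3 — obeys.
(h) ʒ.ɣ.ɾ: profile 3-3-6 — violates.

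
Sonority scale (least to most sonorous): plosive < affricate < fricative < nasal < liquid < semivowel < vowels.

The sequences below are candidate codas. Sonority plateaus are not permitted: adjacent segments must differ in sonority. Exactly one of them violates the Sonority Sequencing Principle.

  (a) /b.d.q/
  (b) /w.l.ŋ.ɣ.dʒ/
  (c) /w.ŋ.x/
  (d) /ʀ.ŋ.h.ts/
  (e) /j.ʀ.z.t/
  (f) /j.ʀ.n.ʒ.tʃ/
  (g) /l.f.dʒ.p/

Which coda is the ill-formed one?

a

(a) 1-1-1 → violates
(b) 6-5-4-3-2 → obeys
(c) 6-4-3 → obeys
(d) 5-4-3-2 → obeys
(e) 6-5-3-1 → obeys
(f) 6-5-4-3-2 → obeys
(g) 5-3-2-1 → obeys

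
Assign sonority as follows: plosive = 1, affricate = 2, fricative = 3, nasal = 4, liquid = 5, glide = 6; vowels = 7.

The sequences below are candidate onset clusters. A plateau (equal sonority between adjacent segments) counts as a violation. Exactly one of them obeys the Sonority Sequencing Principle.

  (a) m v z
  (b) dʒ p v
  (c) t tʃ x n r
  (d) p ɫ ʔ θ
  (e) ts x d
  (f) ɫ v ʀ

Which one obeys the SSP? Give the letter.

(a) sonority 4-3-3: ill-formed.
(b) sonority 2-1-3: ill-formed.
(c) sonority 1-2-3-4-5: well-formed.
(d) sonority 1-5-1-3: ill-formed.
(e) sonority 2-3-1: ill-formed.
(f) sonority 5-3-5: ill-formed.

c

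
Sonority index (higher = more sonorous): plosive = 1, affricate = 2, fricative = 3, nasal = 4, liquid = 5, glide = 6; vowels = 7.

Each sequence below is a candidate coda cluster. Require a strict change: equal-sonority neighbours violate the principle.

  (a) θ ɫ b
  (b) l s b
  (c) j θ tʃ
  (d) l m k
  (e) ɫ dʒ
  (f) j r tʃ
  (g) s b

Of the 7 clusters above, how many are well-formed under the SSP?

6

(a) 3-5-1 → violates
(b) 5-3-1 → obeys
(c) 6-3-2 → obeys
(d) 5-4-1 → obeys
(e) 5-2 → obeys
(f) 6-5-2 → obeys
(g) 3-1 → obeys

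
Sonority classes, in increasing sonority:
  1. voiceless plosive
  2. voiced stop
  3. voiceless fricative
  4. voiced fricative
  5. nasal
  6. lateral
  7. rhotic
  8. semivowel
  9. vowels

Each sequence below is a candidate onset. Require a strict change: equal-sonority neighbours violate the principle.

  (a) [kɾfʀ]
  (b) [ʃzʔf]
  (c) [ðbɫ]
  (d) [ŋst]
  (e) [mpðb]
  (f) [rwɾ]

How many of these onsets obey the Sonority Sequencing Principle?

(a) 1-7-3-7 → violates
(b) 3-4-1-3 → violates
(c) 4-2-6 → violates
(d) 5-3-1 → violates
(e) 5-1-4-2 → violates
(f) 7-8-7 → violates

0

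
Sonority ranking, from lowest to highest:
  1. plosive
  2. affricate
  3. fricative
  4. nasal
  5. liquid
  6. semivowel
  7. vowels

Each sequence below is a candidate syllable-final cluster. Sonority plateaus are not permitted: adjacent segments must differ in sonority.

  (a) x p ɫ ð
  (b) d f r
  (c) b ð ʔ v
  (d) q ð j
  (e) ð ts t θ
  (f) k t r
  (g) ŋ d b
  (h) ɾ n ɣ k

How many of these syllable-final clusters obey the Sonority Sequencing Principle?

1

(a) x p ɫ ð: profile 3-1-5-3 — violates.
(b) d f r: profile 1-3-5 — violates.
(c) b ð ʔ v: profile 1-3-1-3 — violates.
(d) q ð j: profile 1-3-6 — violates.
(e) ð ts t θ: profile 3-2-1-3 — violates.
(f) k t r: profile 1-1-5 — violates.
(g) ŋ d b: profile 4-1-1 — violates.
(h) ɾ n ɣ k: profile 5-4-3-1 — obeys.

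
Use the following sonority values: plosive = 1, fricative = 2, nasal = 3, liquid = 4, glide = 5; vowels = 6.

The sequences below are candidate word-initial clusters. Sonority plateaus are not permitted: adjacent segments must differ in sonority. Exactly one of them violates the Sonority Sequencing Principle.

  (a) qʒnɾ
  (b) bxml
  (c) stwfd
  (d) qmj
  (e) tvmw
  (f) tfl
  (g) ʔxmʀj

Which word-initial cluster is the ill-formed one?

(a) 1-2-3-4 → obeys
(b) 1-2-3-4 → obeys
(c) 2-1-5-2-1 → violates
(d) 1-3-5 → obeys
(e) 1-2-3-5 → obeys
(f) 1-2-4 → obeys
(g) 1-2-3-4-5 → obeys

c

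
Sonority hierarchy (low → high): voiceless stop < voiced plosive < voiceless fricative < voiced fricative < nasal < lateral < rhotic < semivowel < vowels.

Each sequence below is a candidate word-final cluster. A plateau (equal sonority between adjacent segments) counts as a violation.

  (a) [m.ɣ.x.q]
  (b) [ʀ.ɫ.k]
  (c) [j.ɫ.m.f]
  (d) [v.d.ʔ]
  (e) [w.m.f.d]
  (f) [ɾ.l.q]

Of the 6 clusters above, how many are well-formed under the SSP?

6

(a) sonority 5-4-3-1: well-formed.
(b) sonority 7-6-1: well-formed.
(c) sonority 8-6-5-3: well-formed.
(d) sonority 4-2-1: well-formed.
(e) sonority 8-5-3-2: well-formed.
(f) sonority 7-6-1: well-formed.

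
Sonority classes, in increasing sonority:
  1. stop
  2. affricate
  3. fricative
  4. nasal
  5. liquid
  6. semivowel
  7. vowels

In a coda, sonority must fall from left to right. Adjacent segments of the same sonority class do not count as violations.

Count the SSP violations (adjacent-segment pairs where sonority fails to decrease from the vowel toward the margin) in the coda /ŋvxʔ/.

0

/ŋ/ — nasal, sonority 4.
/v/ — fricative, sonority 3.
/x/ — fricative, sonority 3.
/ʔ/ — stop, sonority 1.
/ŋ/→/v/: 4→3 (falls) — ok.
/v/→/x/: 3→3 (plateau, allowed) — ok.
/x/→/ʔ/: 3→1 (falls) — ok.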